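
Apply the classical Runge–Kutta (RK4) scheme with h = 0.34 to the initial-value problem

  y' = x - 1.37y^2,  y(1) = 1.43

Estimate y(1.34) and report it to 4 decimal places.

1.1190

RK4: k1 = f(x_n, y_n); k2 = f(x_n + h/2, y_n + (h/2)·k1); k3 = f(x_n + h/2, y_n + (h/2)·k2); k4 = f(x_n + h, y_n + h·k3); y_{n+1} = y_n + (h/6)·(k1 + 2k2 + 2k3 + k4).
x=1.000000, y=1.430000:
  k1 = f(1.000000, 1.430000) = -1.801513
  k2 = f(1.170000, 1.123743) = -0.560033
  k3 = f(1.170000, 1.334794) = -1.270896
  k4 = f(1.340000, 0.997895) = -0.024239
  y ← 1.430000 + (0.34/6)·(k1 + 2k2 + 2k3 + k4) = 1.119035
y(1.34) ≈ 1.1190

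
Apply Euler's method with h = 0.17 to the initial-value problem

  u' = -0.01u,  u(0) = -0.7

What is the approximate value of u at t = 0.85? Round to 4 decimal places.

Euler: u_{n+1} = u_n + h·f(t_n, u_n).
t=0.000000, u=-0.700000: f=0.007000 → u ← -0.700000 + 0.17·0.007000 = -0.698810
t=0.170000, u=-0.698810: f=0.006988 → u ← -0.698810 + 0.17·0.006988 = -0.697622
t=0.340000, u=-0.697622: f=0.006976 → u ← -0.697622 + 0.17·0.006976 = -0.696436
t=0.510000, u=-0.696436: f=0.006964 → u ← -0.696436 + 0.17·0.006964 = -0.695252
t=0.680000, u=-0.695252: f=0.006953 → u ← -0.695252 + 0.17·0.006953 = -0.694070
u(0.85) ≈ -0.6941

-0.6941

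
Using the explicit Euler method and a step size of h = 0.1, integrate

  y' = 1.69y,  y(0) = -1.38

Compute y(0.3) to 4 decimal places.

-2.2046

Euler: y_{n+1} = y_n + h·f(x_n, y_n).
x=0.000000, y=-1.380000: f=-2.332200 → y ← -1.380000 + 0.1·(-2.332200) = -1.613220
x=0.100000, y=-1.613220: f=-2.726342 → y ← -1.613220 + 0.1·(-2.726342) = -1.885854
x=0.200000, y=-1.885854: f=-3.187094 → y ← -1.885854 + 0.1·(-3.187094) = -2.204564
y(0.3) ≈ -2.2046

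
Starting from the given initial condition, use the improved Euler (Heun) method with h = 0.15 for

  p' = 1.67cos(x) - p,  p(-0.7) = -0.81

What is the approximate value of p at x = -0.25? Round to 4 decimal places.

0.0191

Heun: k1 = f(x_n, p_n); k2 = f(x_n + h, p_n + h·k1); p_{n+1} = p_n + (h/2)·(k1 + k2).
x=-0.700000, p=-0.810000:
  k1 = f(-0.700000, -0.810000) = 2.087286
  k2 = f(-0.550000, -0.496907) = 1.920623
  p ← -0.810000 + (0.15/2)·(2.087286 + 1.920623) = -0.509407
x=-0.550000, p=-0.509407:
  k1 = f(-0.550000, -0.509407) = 1.933123
  k2 = f(-0.400000, -0.219438) = 1.757610
  p ← -0.509407 + (0.15/2)·(1.933123 + 1.757610) = -0.232602
x=-0.400000, p=-0.232602:
  k1 = f(-0.400000, -0.232602) = 1.770774
  k2 = f(-0.250000, 0.033014) = 1.585070
  p ← -0.232602 + (0.15/2)·(1.770774 + 1.585070) = 0.019086
p(-0.25) ≈ 0.0191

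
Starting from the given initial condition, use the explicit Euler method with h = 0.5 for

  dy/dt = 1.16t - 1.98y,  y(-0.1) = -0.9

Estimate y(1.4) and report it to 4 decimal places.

0.5243

Euler: y_{n+1} = y_n + h·f(t_n, y_n).
t=-0.100000, y=-0.900000: f=1.666000 → y ← -0.900000 + 0.5·1.666000 = -0.067000
t=0.400000, y=-0.067000: f=0.596660 → y ← -0.067000 + 0.5·0.596660 = 0.231330
t=0.900000, y=0.231330: f=0.585967 → y ← 0.231330 + 0.5·0.585967 = 0.524313
y(1.4) ≈ 0.5243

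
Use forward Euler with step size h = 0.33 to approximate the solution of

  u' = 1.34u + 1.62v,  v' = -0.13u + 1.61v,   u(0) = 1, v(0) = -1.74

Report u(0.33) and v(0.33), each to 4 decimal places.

0.5120, -2.7074

Euler on (u,v): u_{n+1} = u_n + h·u', v_{n+1} = v_n + h·v'.
0.000000: (1.000000, -1.740000); f=(-1.478800, -2.931400) → (0.511996, -2.707362)
(u(0.33), v(0.33)) ≈ (0.5120, -2.7074)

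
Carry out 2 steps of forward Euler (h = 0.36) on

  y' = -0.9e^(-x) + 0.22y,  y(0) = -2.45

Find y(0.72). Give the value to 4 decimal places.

-3.4292

Euler: y_{n+1} = y_n + h·f(x_n, y_n).
x=0.000000, y=-2.450000: f=-1.439000 → y ← -2.450000 + 0.36·(-1.439000) = -2.968040
x=0.360000, y=-2.968040: f=-1.280877 → y ← -2.968040 + 0.36·(-1.280877) = -3.429156
y(0.72) ≈ -3.4292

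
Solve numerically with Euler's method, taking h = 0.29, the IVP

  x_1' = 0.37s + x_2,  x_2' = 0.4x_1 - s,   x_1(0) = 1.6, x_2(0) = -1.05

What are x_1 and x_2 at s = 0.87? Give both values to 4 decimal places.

Euler on (x_1,x_2): x_1_{n+1} = x_1_n + h·x_1', x_2_{n+1} = x_2_n + h·x_2'.
0.000000: (1.600000, -1.050000); f=(-1.050000, 0.640000) → (1.295500, -0.864400)
0.290000: (1.295500, -0.864400); f=(-0.757100, 0.228200) → (1.075941, -0.798222)
0.580000: (1.075941, -0.798222); f=(-0.583622, -0.149624) → (0.906691, -0.841613)
(x_1(0.87), x_2(0.87)) ≈ (0.9067, -0.8416)

0.9067, -0.8416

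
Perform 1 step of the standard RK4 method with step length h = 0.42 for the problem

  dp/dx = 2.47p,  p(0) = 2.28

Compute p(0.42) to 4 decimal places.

6.4064

RK4: k1 = f(x_n, p_n); k2 = f(x_n + h/2, p_n + (h/2)·k1); k3 = f(x_n + h/2, p_n + (h/2)·k2); k4 = f(x_n + h, p_n + h·k3); p_{n+1} = p_n + (h/6)·(k1 + 2k2 + 2k3 + k4).
x=0.000000, p=2.280000:
  k1 = f(0.000000, 2.280000) = 5.631600
  k2 = f(0.210000, 3.462636) = 8.552711
  k3 = f(0.210000, 4.076069) = 10.067891
  k4 = f(0.420000, 6.508514) = 16.076030
  p ← 2.280000 + (0.42/6)·(k1 + 2k2 + 2k3 + k4) = 6.406418
p(0.42) ≈ 6.4064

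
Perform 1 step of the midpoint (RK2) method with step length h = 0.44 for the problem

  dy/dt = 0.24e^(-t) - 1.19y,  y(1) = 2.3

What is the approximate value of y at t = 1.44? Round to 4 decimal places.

1.4320

Midpoint: k1 = f(t_n, y_n); k2 = f(t_n + h/2, y_n + (h/2)·k1); y_{n+1} = y_n + h·k2.
t=1.000000, y=2.300000:
  k1 = f(1.000000, 2.300000) = -2.648709
  k2 = f(1.220000, 1.717284) = -1.972713
  y ← 2.300000 + 0.44·(-1.972713) = 1.432006
y(1.44) ≈ 1.4320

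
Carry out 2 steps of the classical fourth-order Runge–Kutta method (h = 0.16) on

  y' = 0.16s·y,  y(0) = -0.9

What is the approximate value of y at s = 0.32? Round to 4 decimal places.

-0.9074

RK4: k1 = f(s_n, y_n); k2 = f(s_n + h/2, y_n + (h/2)·k1); k3 = f(s_n + h/2, y_n + (h/2)·k2); k4 = f(s_n + h, y_n + h·k3); y_{n+1} = y_n + (h/6)·(k1 + 2k2 + 2k3 + k4).
s=0.000000, y=-0.900000:
  k1 = f(0.000000, -0.900000) = 0.000000
  k2 = f(0.080000, -0.900000) = -0.011520
  k3 = f(0.080000, -0.900922) = -0.011532
  k4 = f(0.160000, -0.901845) = -0.023087
  y ← -0.900000 + (0.16/6)·(k1 + 2k2 + 2k3 + k4) = -0.901845
s=0.160000, y=-0.901845:
  k1 = f(0.160000, -0.901845) = -0.023087
  k2 = f(0.240000, -0.903692) = -0.034702
  k3 = f(0.240000, -0.904621) = -0.034737
  k4 = f(0.320000, -0.907403) = -0.046459
  y ← -0.901845 + (0.16/6)·(k1 + 2k2 + 2k3 + k4) = -0.907403
y(0.32) ≈ -0.9074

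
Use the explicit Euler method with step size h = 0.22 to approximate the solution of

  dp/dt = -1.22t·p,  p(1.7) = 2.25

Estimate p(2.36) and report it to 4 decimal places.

0.2524

Euler: p_{n+1} = p_n + h·f(t_n, p_n).
t=1.700000, p=2.250000: f=-4.666500 → p ← 2.250000 + 0.22·(-4.666500) = 1.223370
t=1.920000, p=1.223370: f=-2.865622 → p ← 1.223370 + 0.22·(-2.865622) = 0.592933
t=2.140000, p=0.592933: f=-1.548030 → p ← 0.592933 + 0.22·(-1.548030) = 0.252367
p(2.36) ≈ 0.2524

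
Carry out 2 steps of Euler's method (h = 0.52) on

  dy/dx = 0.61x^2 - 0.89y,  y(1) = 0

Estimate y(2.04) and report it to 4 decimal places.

Euler: y_{n+1} = y_n + h·f(x_n, y_n).
x=1.000000, y=0.000000: f=0.610000 → y ← 0.000000 + 0.52·0.610000 = 0.317200
x=1.520000, y=0.317200: f=1.127036 → y ← 0.317200 + 0.52·1.127036 = 0.903259
y(2.04) ≈ 0.9033

0.9033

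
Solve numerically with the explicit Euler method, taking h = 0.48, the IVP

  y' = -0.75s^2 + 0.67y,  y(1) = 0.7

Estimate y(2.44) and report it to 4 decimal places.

-1.4381

Euler: y_{n+1} = y_n + h·f(s_n, y_n).
s=1.000000, y=0.700000: f=-0.281000 → y ← 0.700000 + 0.48·(-0.281000) = 0.565120
s=1.480000, y=0.565120: f=-1.264170 → y ← 0.565120 + 0.48·(-1.264170) = -0.041681
s=1.960000, y=-0.041681: f=-2.909127 → y ← -0.041681 + 0.48·(-2.909127) = -1.438062
y(2.44) ≈ -1.4381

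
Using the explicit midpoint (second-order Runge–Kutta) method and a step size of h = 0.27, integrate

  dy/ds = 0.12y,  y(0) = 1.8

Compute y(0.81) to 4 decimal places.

Midpoint: k1 = f(s_n, y_n); k2 = f(s_n + h/2, y_n + (h/2)·k1); y_{n+1} = y_n + h·k2.
s=0.000000, y=1.800000:
  k1 = f(0.000000, 1.800000) = 0.216000
  k2 = f(0.135000, 1.829160) = 0.219499
  y ← 1.800000 + 0.27·0.219499 = 1.859265
s=0.270000, y=1.859265:
  k1 = f(0.270000, 1.859265) = 0.223112
  k2 = f(0.405000, 1.889385) = 0.226726
  y ← 1.859265 + 0.27·0.226726 = 1.920481
s=0.540000, y=1.920481:
  k1 = f(0.540000, 1.920481) = 0.230458
  k2 = f(0.675000, 1.951593) = 0.234191
  y ← 1.920481 + 0.27·0.234191 = 1.983712
y(0.81) ≈ 1.9837

1.9837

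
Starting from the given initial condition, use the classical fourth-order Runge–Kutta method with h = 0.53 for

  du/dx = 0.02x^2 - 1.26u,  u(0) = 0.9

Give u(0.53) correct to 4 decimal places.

0.4633

RK4: k1 = f(x_n, u_n); k2 = f(x_n + h/2, u_n + (h/2)·k1); k3 = f(x_n + h/2, u_n + (h/2)·k2); k4 = f(x_n + h, u_n + h·k3); u_{n+1} = u_n + (h/6)·(k1 + 2k2 + 2k3 + k4).
x=0.000000, u=0.900000:
  k1 = f(0.000000, 0.900000) = -1.134000
  k2 = f(0.265000, 0.599490) = -0.753953
  k3 = f(0.265000, 0.700202) = -0.880851
  k4 = f(0.530000, 0.433149) = -0.540150
  u ← 0.900000 + (0.53/6)·(k1 + 2k2 + 2k3 + k4) = 0.463301
u(0.53) ≈ 0.4633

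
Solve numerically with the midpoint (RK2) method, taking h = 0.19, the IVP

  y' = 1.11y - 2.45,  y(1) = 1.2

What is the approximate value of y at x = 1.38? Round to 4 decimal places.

0.6756

Midpoint: k1 = f(x_n, y_n); k2 = f(x_n + h/2, y_n + (h/2)·k1); y_{n+1} = y_n + h·k2.
x=1.000000, y=1.200000:
  k1 = f(1.000000, 1.200000) = -1.118000
  k2 = f(1.095000, 1.093790) = -1.235893
  y ← 1.200000 + 0.19·(-1.235893) = 0.965180
x=1.190000, y=0.965180:
  k1 = f(1.190000, 0.965180) = -1.378650
  k2 = f(1.285000, 0.834209) = -1.524028
  y ← 0.965180 + 0.19·(-1.524028) = 0.675615
y(1.38) ≈ 0.6756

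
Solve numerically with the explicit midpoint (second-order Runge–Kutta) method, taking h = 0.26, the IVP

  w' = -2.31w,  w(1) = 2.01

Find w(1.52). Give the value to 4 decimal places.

0.6756

Midpoint: k1 = f(t_n, w_n); k2 = f(t_n + h/2, w_n + (h/2)·k1); w_{n+1} = w_n + h·k2.
t=1.000000, w=2.010000:
  k1 = f(1.000000, 2.010000) = -4.643100
  k2 = f(1.130000, 1.406397) = -3.248777
  w ← 2.010000 + 0.26·(-3.248777) = 1.165318
t=1.260000, w=1.165318:
  k1 = f(1.260000, 1.165318) = -2.691884
  k2 = f(1.390000, 0.815373) = -1.883512
  w ← 1.165318 + 0.26·(-1.883512) = 0.675605
w(1.52) ≈ 0.6756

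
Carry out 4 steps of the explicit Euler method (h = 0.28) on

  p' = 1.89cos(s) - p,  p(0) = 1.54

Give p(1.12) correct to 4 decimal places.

1.5511

Euler: p_{n+1} = p_n + h·f(s_n, p_n).
s=0.000000, p=1.540000: f=0.350000 → p ← 1.540000 + 0.28·0.350000 = 1.638000
s=0.280000, p=1.638000: f=0.178395 → p ← 1.638000 + 0.28·0.178395 = 1.687951
s=0.560000, p=1.687951: f=-0.086638 → p ← 1.687951 + 0.28·(-0.086638) = 1.663692
s=0.840000, p=1.663692: f=-0.402187 → p ← 1.663692 + 0.28·(-0.402187) = 1.551079
p(1.12) ≈ 1.5511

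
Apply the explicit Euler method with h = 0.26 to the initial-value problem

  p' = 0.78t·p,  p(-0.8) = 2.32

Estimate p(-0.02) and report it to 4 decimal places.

1.6325

Euler: p_{n+1} = p_n + h·f(t_n, p_n).
t=-0.800000, p=2.320000: f=-1.447680 → p ← 2.320000 + 0.26·(-1.447680) = 1.943603
t=-0.540000, p=1.943603: f=-0.818646 → p ← 1.943603 + 0.26·(-0.818646) = 1.730755
t=-0.280000, p=1.730755: f=-0.377997 → p ← 1.730755 + 0.26·(-0.377997) = 1.632476
p(-0.02) ≈ 1.6325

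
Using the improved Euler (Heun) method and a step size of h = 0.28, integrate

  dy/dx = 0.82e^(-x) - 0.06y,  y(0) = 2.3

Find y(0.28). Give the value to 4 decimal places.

Heun: k1 = f(x_n, y_n); k2 = f(x_n + h, y_n + h·k1); y_{n+1} = y_n + (h/2)·(k1 + k2).
x=0.000000, y=2.300000:
  k1 = f(0.000000, 2.300000) = 0.682000
  k2 = f(0.280000, 2.490960) = 0.470285
  y ← 2.300000 + (0.28/2)·(0.682000 + 0.470285) = 2.461320
y(0.28) ≈ 2.4613

2.4613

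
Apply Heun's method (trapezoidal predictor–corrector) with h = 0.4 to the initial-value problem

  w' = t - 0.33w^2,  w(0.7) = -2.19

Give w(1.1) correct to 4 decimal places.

Heun: k1 = f(t_n, w_n); k2 = f(t_n + h, w_n + h·k1); w_{n+1} = w_n + (h/2)·(k1 + k2).
t=0.700000, w=-2.190000:
  k1 = f(0.700000, -2.190000) = -0.882713
  k2 = f(1.100000, -2.543085) = -1.034203
  w ← -2.190000 + (0.4/2)·(-0.882713 + (-1.034203)) = -2.573383
w(1.1) ≈ -2.5734

-2.5734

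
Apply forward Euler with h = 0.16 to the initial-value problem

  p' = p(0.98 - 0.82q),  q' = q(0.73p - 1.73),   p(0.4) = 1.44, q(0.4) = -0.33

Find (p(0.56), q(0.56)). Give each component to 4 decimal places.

1.7281, -0.2942

Euler on (p,q): p_{n+1} = p_n + h·p', q_{n+1} = q_n + h·q'.
0.400000: (1.440000, -0.330000); f=(1.800864, 0.224004) → (1.728138, -0.294159)
(p(0.56), q(0.56)) ≈ (1.7281, -0.2942)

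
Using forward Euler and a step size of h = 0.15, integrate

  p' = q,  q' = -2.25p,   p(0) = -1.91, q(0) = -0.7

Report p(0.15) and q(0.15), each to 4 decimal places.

-2.0150, -0.0554

Euler on (p,q): p_{n+1} = p_n + h·p', q_{n+1} = q_n + h·q'.
0.000000: (-1.910000, -0.700000); f=(-0.700000, 4.297500) → (-2.015000, -0.055375)
(p(0.15), q(0.15)) ≈ (-2.0150, -0.0554)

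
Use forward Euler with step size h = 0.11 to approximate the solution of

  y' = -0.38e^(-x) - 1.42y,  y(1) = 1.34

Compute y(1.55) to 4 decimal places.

0.5291

Euler: y_{n+1} = y_n + h·f(x_n, y_n).
x=1.000000, y=1.340000: f=-2.042594 → y ← 1.340000 + 0.11·(-2.042594) = 1.115315
x=1.110000, y=1.115315: f=-1.708979 → y ← 1.115315 + 0.11·(-1.708979) = 0.927327
x=1.220000, y=0.927327: f=-1.428992 → y ← 0.927327 + 0.11·(-1.428992) = 0.770138
x=1.330000, y=0.770138: f=-1.194097 → y ← 0.770138 + 0.11·(-1.194097) = 0.638787
x=1.440000, y=0.638787: f=-0.997110 → y ← 0.638787 + 0.11·(-0.997110) = 0.529105
y(1.55) ≈ 0.5291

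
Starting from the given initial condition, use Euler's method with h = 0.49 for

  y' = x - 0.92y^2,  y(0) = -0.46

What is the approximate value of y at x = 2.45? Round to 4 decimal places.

1.4204

Euler: y_{n+1} = y_n + h·f(x_n, y_n).
x=0.000000, y=-0.460000: f=-0.194672 → y ← -0.460000 + 0.49·(-0.194672) = -0.555389
x=0.490000, y=-0.555389: f=0.206219 → y ← -0.555389 + 0.49·0.206219 = -0.454342
x=0.980000, y=-0.454342: f=0.790088 → y ← -0.454342 + 0.49·0.790088 = -0.067199
x=1.470000, y=-0.067199: f=1.465846 → y ← -0.067199 + 0.49·1.465846 = 0.651065
x=1.960000, y=0.651065: f=1.570025 → y ← 0.651065 + 0.49·1.570025 = 1.420378
y(2.45) ≈ 1.4204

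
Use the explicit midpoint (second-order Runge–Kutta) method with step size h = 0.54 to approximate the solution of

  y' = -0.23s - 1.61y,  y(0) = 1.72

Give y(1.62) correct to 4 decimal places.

Midpoint: k1 = f(s_n, y_n); k2 = f(s_n + h/2, y_n + (h/2)·k1); y_{n+1} = y_n + h·k2.
s=0.000000, y=1.720000:
  k1 = f(0.000000, 1.720000) = -2.769200
  k2 = f(0.270000, 0.972316) = -1.627529
  y ← 1.720000 + 0.54·(-1.627529) = 0.841134
s=0.540000, y=0.841134:
  k1 = f(0.540000, 0.841134) = -1.478426
  k2 = f(0.810000, 0.441959) = -0.897854
  y ← 0.841134 + 0.54·(-0.897854) = 0.356293
s=1.080000, y=0.356293:
  k1 = f(1.080000, 0.356293) = -0.822032
  k2 = f(1.350000, 0.134344) = -0.526795
  y ← 0.356293 + 0.54·(-0.526795) = 0.071824
y(1.62) ≈ 0.0718

0.0718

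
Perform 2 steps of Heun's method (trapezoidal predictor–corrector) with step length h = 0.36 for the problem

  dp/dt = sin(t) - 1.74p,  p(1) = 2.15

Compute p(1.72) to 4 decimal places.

Heun: k1 = f(t_n, p_n); k2 = f(t_n + h, p_n + h·k1); p_{n+1} = p_n + (h/2)·(k1 + k2).
t=1.000000, p=2.150000:
  k1 = f(1.000000, 2.150000) = -2.899529
  k2 = f(1.360000, 1.106170) = -0.946870
  p ← 2.150000 + (0.36/2)·(-2.899529 + (-0.946870)) = 1.457648
t=1.360000, p=1.457648:
  k1 = f(1.360000, 1.457648) = -1.558443
  k2 = f(1.720000, 0.896609) = -0.571209
  p ← 1.457648 + (0.36/2)·(-1.558443 + (-0.571209)) = 1.074311
p(1.72) ≈ 1.0743

1.0743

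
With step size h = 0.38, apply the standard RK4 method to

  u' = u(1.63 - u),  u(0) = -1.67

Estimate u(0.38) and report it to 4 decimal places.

RK4: k1 = f(t_n, u_n); k2 = f(t_n + h/2, u_n + (h/2)·k1); k3 = f(t_n + h/2, u_n + (h/2)·k2); k4 = f(t_n + h, u_n + h·k3); u_{n+1} = u_n + (h/6)·(k1 + 2k2 + 2k3 + k4).
t=0.000000, u=-1.670000:
  k1 = f(0.000000, -1.670000) = -5.511000
  k2 = f(0.190000, -2.717090) = -11.811435
  k3 = f(0.190000, -3.914173) = -21.700849
  k4 = f(0.380000, -9.916322) = -114.497056
  u ← -1.670000 + (0.38/6)·(k1 + 2k2 + 2k3 + k4) = -13.515399
u(0.38) ≈ -13.5154

-13.5154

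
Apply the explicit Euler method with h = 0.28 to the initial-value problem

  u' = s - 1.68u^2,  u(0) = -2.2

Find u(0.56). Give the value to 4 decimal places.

-13.8257

Euler: u_{n+1} = u_n + h·f(s_n, u_n).
s=0.000000, u=-2.200000: f=-8.131200 → u ← -2.200000 + 0.28·(-8.131200) = -4.476736
s=0.280000, u=-4.476736: f=-33.389158 → u ← -4.476736 + 0.28·(-33.389158) = -13.825700
u(0.56) ≈ -13.8257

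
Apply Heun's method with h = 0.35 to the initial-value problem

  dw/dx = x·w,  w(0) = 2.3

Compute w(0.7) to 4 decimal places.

2.9260

Heun: k1 = f(x_n, w_n); k2 = f(x_n + h, w_n + h·k1); w_{n+1} = w_n + (h/2)·(k1 + k2).
x=0.000000, w=2.300000:
  k1 = f(0.000000, 2.300000) = 0.000000
  k2 = f(0.350000, 2.300000) = 0.805000
  w ← 2.300000 + (0.35/2)·(0.000000 + 0.805000) = 2.440875
x=0.350000, w=2.440875:
  k1 = f(0.350000, 2.440875) = 0.854306
  k2 = f(0.700000, 2.739882) = 1.917918
  w ← 2.440875 + (0.35/2)·(0.854306 + 1.917918) = 2.926014
w(0.7) ≈ 2.9260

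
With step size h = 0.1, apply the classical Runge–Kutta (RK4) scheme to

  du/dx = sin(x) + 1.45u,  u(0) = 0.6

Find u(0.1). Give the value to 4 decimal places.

RK4: k1 = f(x_n, u_n); k2 = f(x_n + h/2, u_n + (h/2)·k1); k3 = f(x_n + h/2, u_n + (h/2)·k2); k4 = f(x_n + h, u_n + h·k3); u_{n+1} = u_n + (h/6)·(k1 + 2k2 + 2k3 + k4).
x=0.000000, u=0.600000:
  k1 = f(0.000000, 0.600000) = 0.870000
  k2 = f(0.050000, 0.643500) = 0.983054
  k3 = f(0.050000, 0.649153) = 0.991251
  k4 = f(0.100000, 0.699125) = 1.113565
  u ← 0.600000 + (0.1/6)·(k1 + 2k2 + 2k3 + k4) = 0.698870
u(0.1) ≈ 0.6989

0.6989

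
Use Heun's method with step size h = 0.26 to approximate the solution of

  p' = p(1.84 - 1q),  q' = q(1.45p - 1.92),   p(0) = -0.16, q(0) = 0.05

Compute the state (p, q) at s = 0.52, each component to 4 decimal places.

-0.4004, 0.0169

Heun on (p,q): k1 = f(s_n, state_n); k2 = f(s_n + h, state_n + h·k1); state_{n+1} = state_n + (h/2)·(k1 + k2).
0.000000: (-0.160000, 0.050000)
  k1 = (-0.286400, -0.107600)
  predictor → (-0.234464, 0.022024)
  k2 = (-0.426250, -0.049774)
  → (-0.252644, 0.029541)
0.260000: (-0.252644, 0.029541)
  k1 = (-0.457402, -0.067542)
  predictor → (-0.371569, 0.011981)
  k2 = (-0.679236, -0.029458)
  → (-0.400407, 0.016932)
(p(0.52), q(0.52)) ≈ (-0.4004, 0.0169)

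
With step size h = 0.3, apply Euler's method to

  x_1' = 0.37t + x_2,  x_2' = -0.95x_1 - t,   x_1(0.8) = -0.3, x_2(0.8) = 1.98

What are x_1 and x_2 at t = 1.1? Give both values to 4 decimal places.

0.3828, 1.8255

Euler on (x_1,x_2): x_1_{n+1} = x_1_n + h·x_1', x_2_{n+1} = x_2_n + h·x_2'.
0.800000: (-0.300000, 1.980000); f=(2.276000, -0.515000) → (0.382800, 1.825500)
(x_1(1.1), x_2(1.1)) ≈ (0.3828, 1.8255)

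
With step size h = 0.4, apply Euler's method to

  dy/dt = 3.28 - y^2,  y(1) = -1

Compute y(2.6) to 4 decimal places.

1.7484

Euler: y_{n+1} = y_n + h·f(t_n, y_n).
t=1.000000, y=-1.000000: f=2.280000 → y ← -1.000000 + 0.4·2.280000 = -0.088000
t=1.400000, y=-0.088000: f=3.272256 → y ← -0.088000 + 0.4·3.272256 = 1.220902
t=1.800000, y=1.220902: f=1.789397 → y ← 1.220902 + 0.4·1.789397 = 1.936661
t=2.200000, y=1.936661: f=-0.470657 → y ← 1.936661 + 0.4·(-0.470657) = 1.748398
y(2.6) ≈ 1.7484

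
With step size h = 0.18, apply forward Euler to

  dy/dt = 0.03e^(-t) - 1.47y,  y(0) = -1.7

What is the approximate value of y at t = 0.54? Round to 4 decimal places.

Euler: y_{n+1} = y_n + h·f(t_n, y_n).
t=0.000000, y=-1.700000: f=2.529000 → y ← -1.700000 + 0.18·2.529000 = -1.244780
t=0.180000, y=-1.244780: f=1.854885 → y ← -1.244780 + 0.18·1.854885 = -0.910901
t=0.360000, y=-0.910901: f=1.359954 → y ← -0.910901 + 0.18·1.359954 = -0.666109
y(0.54) ≈ -0.6661

-0.6661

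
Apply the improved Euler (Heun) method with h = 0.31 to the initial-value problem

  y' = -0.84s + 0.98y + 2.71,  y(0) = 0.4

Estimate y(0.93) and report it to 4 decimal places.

4.5417

Heun: k1 = f(s_n, y_n); k2 = f(s_n + h, y_n + h·k1); y_{n+1} = y_n + (h/2)·(k1 + k2).
s=0.000000, y=0.400000:
  k1 = f(0.000000, 0.400000) = 3.102000
  k2 = f(0.310000, 1.361620) = 3.783988
  y ← 0.400000 + (0.31/2)·(3.102000 + 3.783988) = 1.467328
s=0.310000, y=1.467328:
  k1 = f(0.310000, 1.467328) = 3.887582
  k2 = f(0.620000, 2.672478) = 4.808229
  y ← 1.467328 + (0.31/2)·(3.887582 + 4.808229) = 2.815179
s=0.620000, y=2.815179:
  k1 = f(0.620000, 2.815179) = 4.948075
  k2 = f(0.930000, 4.349082) = 6.190900
  y ← 2.815179 + (0.31/2)·(4.948075 + 6.190900) = 4.541720
y(0.93) ≈ 4.5417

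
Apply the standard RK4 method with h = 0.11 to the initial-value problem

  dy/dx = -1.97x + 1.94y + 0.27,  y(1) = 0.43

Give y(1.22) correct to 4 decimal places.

0.1372

RK4: k1 = f(x_n, y_n); k2 = f(x_n + h/2, y_n + (h/2)·k1); k3 = f(x_n + h/2, y_n + (h/2)·k2); k4 = f(x_n + h, y_n + h·k3); y_{n+1} = y_n + (h/6)·(k1 + 2k2 + 2k3 + k4).
x=1.000000, y=0.430000:
  k1 = f(1.000000, 0.430000) = -0.865800
  k2 = f(1.055000, 0.382381) = -1.066531
  k3 = f(1.055000, 0.371341) = -1.087949
  k4 = f(1.110000, 0.310326) = -1.314668
  y ← 0.430000 + (0.11/6)·(k1 + 2k2 + 2k3 + k4) = 0.311027
x=1.110000, y=0.311027:
  k1 = f(1.110000, 0.311027) = -1.313307
  k2 = f(1.165000, 0.238795) = -1.561787
  k3 = f(1.165000, 0.225129) = -1.588300
  k4 = f(1.220000, 0.136314) = -1.868951
  y ← 0.311027 + (0.11/6)·(k1 + 2k2 + 2k3 + k4) = 0.137183
y(1.22) ≈ 0.1372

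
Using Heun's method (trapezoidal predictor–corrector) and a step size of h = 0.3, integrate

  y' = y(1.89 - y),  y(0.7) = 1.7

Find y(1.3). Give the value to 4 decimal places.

Heun: k1 = f(x_n, y_n); k2 = f(x_n + h, y_n + h·k1); y_{n+1} = y_n + (h/2)·(k1 + k2).
x=0.700000, y=1.700000:
  k1 = f(0.700000, 1.700000) = 0.323000
  k2 = f(1.000000, 1.796900) = 0.167291
  y ← 1.700000 + (0.3/2)·(0.323000 + 0.167291) = 1.773544
x=1.000000, y=1.773544:
  k1 = f(1.000000, 1.773544) = 0.206540
  k2 = f(1.300000, 1.835506) = 0.100024
  y ← 1.773544 + (0.3/2)·(0.206540 + 0.100024) = 1.819528
y(1.3) ≈ 1.8195

1.8195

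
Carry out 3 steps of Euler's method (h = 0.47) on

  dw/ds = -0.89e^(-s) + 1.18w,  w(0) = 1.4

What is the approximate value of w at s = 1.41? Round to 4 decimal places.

Euler: w_{n+1} = w_n + h·f(s_n, w_n).
s=0.000000, w=1.400000: f=0.762000 → w ← 1.400000 + 0.47·0.762000 = 1.758140
s=0.470000, w=1.758140: f=1.518353 → w ← 1.758140 + 0.47·1.518353 = 2.471766
s=0.940000, w=2.471766: f=2.569025 → w ← 2.471766 + 0.47·2.569025 = 3.679208
w(1.41) ≈ 3.6792

3.6792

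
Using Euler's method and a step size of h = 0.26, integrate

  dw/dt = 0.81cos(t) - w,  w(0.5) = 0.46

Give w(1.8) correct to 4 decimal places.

Euler: w_{n+1} = w_n + h·f(t_n, w_n).
t=0.500000, w=0.460000: f=0.250842 → w ← 0.460000 + 0.26·0.250842 = 0.525219
t=0.760000, w=0.525219: f=0.061898 → w ← 0.525219 + 0.26·0.061898 = 0.541312
t=1.020000, w=0.541312: f=-0.117386 → w ← 0.541312 + 0.26·(-0.117386) = 0.510792
t=1.280000, w=0.510792: f=-0.278553 → w ← 0.510792 + 0.26·(-0.278553) = 0.438368
t=1.540000, w=0.438368: f=-0.413427 → w ← 0.438368 + 0.26·(-0.413427) = 0.330877
w(1.8) ≈ 0.3309

0.3309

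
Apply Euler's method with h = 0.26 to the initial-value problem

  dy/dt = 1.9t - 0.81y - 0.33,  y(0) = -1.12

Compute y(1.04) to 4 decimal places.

Euler: y_{n+1} = y_n + h·f(t_n, y_n).
t=0.000000, y=-1.120000: f=0.577200 → y ← -1.120000 + 0.26·0.577200 = -0.969928
t=0.260000, y=-0.969928: f=0.949642 → y ← -0.969928 + 0.26·0.949642 = -0.723021
t=0.520000, y=-0.723021: f=1.243647 → y ← -0.723021 + 0.26·1.243647 = -0.399673
t=0.780000, y=-0.399673: f=1.475735 → y ← -0.399673 + 0.26·1.475735 = -0.015982
y(1.04) ≈ -0.0160

-0.0160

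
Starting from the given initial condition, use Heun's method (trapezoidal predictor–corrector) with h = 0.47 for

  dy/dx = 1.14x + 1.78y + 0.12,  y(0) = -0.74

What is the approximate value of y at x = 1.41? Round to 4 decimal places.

-4.6000

Heun: k1 = f(x_n, y_n); k2 = f(x_n + h, y_n + h·k1); y_{n+1} = y_n + (h/2)·(k1 + k2).
x=0.000000, y=-0.740000:
  k1 = f(0.000000, -0.740000) = -1.197200
  k2 = f(0.470000, -1.302684) = -1.662978
  y ← -0.740000 + (0.47/2)·(-1.197200 + (-1.662978)) = -1.412142
x=0.470000, y=-1.412142:
  k1 = f(0.470000, -1.412142) = -1.857812
  k2 = f(0.940000, -2.285313) = -2.876258
  y ← -1.412142 + (0.47/2)·(-1.857812 + (-2.876258)) = -2.524648
x=0.940000, y=-2.524648:
  k1 = f(0.940000, -2.524648) = -3.302274
  k2 = f(1.410000, -4.076717) = -5.529156
  y ← -2.524648 + (0.47/2)·(-3.302274 + (-5.529156)) = -4.600034
y(1.41) ≈ -4.6000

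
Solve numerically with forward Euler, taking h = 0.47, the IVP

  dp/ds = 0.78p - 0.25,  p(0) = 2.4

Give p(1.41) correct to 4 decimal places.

5.6279

Euler: p_{n+1} = p_n + h·f(s_n, p_n).
s=0.000000, p=2.400000: f=1.622000 → p ← 2.400000 + 0.47·1.622000 = 3.162340
s=0.470000, p=3.162340: f=2.216625 → p ← 3.162340 + 0.47·2.216625 = 4.204154
s=0.940000, p=4.204154: f=3.029240 → p ← 4.204154 + 0.47·3.029240 = 5.627897
p(1.41) ≈ 5.6279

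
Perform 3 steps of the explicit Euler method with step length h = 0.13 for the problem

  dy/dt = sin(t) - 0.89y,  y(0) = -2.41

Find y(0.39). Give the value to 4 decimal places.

-1.6182

Euler: y_{n+1} = y_n + h·f(t_n, y_n).
t=0.000000, y=-2.410000: f=2.144900 → y ← -2.410000 + 0.13·2.144900 = -2.131163
t=0.130000, y=-2.131163: f=2.026369 → y ← -2.131163 + 0.13·2.026369 = -1.867735
t=0.260000, y=-1.867735: f=1.919365 → y ← -1.867735 + 0.13·1.919365 = -1.618218
y(0.39) ≈ -1.6182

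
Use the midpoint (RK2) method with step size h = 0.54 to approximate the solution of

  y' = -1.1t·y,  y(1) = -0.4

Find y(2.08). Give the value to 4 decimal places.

Midpoint: k1 = f(t_n, y_n); k2 = f(t_n + h/2, y_n + (h/2)·k1); y_{n+1} = y_n + h·k2.
t=1.000000, y=-0.400000:
  k1 = f(1.000000, -0.400000) = 0.440000
  k2 = f(1.270000, -0.281200) = 0.392836
  y ← -0.400000 + 0.54·0.392836 = -0.187868
t=1.540000, y=-0.187868:
  k1 = f(1.540000, -0.187868) = 0.318249
  k2 = f(1.810000, -0.101941) = 0.202965
  y ← -0.187868 + 0.54·0.202965 = -0.078267
y(2.08) ≈ -0.0783

-0.0783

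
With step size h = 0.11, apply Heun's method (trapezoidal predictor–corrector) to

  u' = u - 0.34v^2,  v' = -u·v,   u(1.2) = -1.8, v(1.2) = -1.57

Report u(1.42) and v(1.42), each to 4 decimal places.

-2.5585, -2.4983

Heun on (u,v): k1 = f(t_n, state_n); k2 = f(t_n + h, state_n + h·k1); state_{n+1} = state_n + (h/2)·(k1 + k2).
1.200000: (-1.800000, -1.570000)
  k1 = (-2.638066, -2.826000)
  predictor → (-2.090187, -1.880860)
  k2 = (-3.292983, -3.931350)
  → (-2.126208, -1.941654)
1.310000: (-2.126208, -1.941654)
  k1 = (-3.408015, -4.128360)
  predictor → (-2.501089, -2.395774)
  k2 = (-4.452598, -5.992044)
  → (-2.558541, -2.498276)
(u(1.42), v(1.42)) ≈ (-2.5585, -2.4983)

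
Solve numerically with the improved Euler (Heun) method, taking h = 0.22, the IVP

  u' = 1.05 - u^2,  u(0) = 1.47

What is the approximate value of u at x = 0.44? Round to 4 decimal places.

1.1961

Heun: k1 = f(x_n, u_n); k2 = f(x_n + h, u_n + h·k1); u_{n+1} = u_n + (h/2)·(k1 + k2).
x=0.000000, u=1.470000:
  k1 = f(0.000000, 1.470000) = -1.110900
  k2 = f(0.220000, 1.225602) = -0.452100
  u ← 1.470000 + (0.22/2)·(-1.110900 + (-0.452100)) = 1.298070
x=0.220000, u=1.298070:
  k1 = f(0.220000, 1.298070) = -0.634986
  k2 = f(0.440000, 1.158373) = -0.291828
  u ← 1.298070 + (0.22/2)·(-0.634986 + (-0.291828)) = 1.196120
u(0.44) ≈ 1.1961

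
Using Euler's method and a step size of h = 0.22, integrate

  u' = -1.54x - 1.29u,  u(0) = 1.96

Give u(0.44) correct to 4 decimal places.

0.9308

Euler: u_{n+1} = u_n + h·f(x_n, u_n).
x=0.000000, u=1.960000: f=-2.528400 → u ← 1.960000 + 0.22·(-2.528400) = 1.403752
x=0.220000, u=1.403752: f=-2.149640 → u ← 1.403752 + 0.22·(-2.149640) = 0.930831
u(0.44) ≈ 0.9308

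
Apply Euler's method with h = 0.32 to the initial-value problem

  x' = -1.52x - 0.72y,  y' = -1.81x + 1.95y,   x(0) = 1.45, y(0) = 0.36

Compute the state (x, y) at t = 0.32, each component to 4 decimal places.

Euler on (x,y): x_{n+1} = x_n + h·x', y_{n+1} = y_n + h·y'.
0.000000: (1.450000, 0.360000); f=(-2.463200, -1.922500) → (0.661776, -0.255200)
(x(0.32), y(0.32)) ≈ (0.6618, -0.2552)

0.6618, -0.2552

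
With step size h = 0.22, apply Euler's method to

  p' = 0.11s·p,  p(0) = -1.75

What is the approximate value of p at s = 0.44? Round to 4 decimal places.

-1.7593

Euler: p_{n+1} = p_n + h·f(s_n, p_n).
s=0.000000, p=-1.750000: f=0.000000 → p ← -1.750000 + 0.22·0.000000 = -1.750000
s=0.220000, p=-1.750000: f=-0.042350 → p ← -1.750000 + 0.22·(-0.042350) = -1.759317
p(0.44) ≈ -1.7593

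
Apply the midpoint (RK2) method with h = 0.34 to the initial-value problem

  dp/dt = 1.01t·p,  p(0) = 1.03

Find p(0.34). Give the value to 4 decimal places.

Midpoint: k1 = f(t_n, p_n); k2 = f(t_n + h/2, p_n + (h/2)·k1); p_{n+1} = p_n + h·k2.
t=0.000000, p=1.030000:
  k1 = f(0.000000, 1.030000) = 0.000000
  k2 = f(0.170000, 1.030000) = 0.176851
  p ← 1.030000 + 0.34·0.176851 = 1.090129
p(0.34) ≈ 1.0901

1.0901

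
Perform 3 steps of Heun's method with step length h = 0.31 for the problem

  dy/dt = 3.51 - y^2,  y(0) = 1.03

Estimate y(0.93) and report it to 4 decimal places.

1.7672

Heun: k1 = f(t_n, y_n); k2 = f(t_n + h, y_n + h·k1); y_{n+1} = y_n + (h/2)·(k1 + k2).
t=0.000000, y=1.030000:
  k1 = f(0.000000, 1.030000) = 2.449100
  k2 = f(0.310000, 1.789221) = 0.308688
  y ← 1.030000 + (0.31/2)·(2.449100 + 0.308688) = 1.457457
t=0.310000, y=1.457457:
  k1 = f(0.310000, 1.457457) = 1.385819
  k2 = f(0.620000, 1.887061) = -0.050999
  y ← 1.457457 + (0.31/2)·(1.385819 + (-0.050999)) = 1.664354
t=0.620000, y=1.664354:
  k1 = f(0.620000, 1.664354) = 0.739925
  k2 = f(0.930000, 1.893731) = -0.076217
  y ← 1.664354 + (0.31/2)·(0.739925 + (-0.076217)) = 1.767229
y(0.93) ≈ 1.7672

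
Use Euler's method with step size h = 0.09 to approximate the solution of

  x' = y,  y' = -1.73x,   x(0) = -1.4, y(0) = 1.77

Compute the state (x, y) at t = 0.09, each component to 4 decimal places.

Euler on (x,y): x_{n+1} = x_n + h·x', y_{n+1} = y_n + h·y'.
0.000000: (-1.400000, 1.770000); f=(1.770000, 2.422000) → (-1.240700, 1.987980)
(x(0.09), y(0.09)) ≈ (-1.2407, 1.9880)

-1.2407, 1.9880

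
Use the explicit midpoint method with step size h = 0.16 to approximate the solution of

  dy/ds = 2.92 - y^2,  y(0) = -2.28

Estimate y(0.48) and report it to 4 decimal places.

Midpoint: k1 = f(s_n, y_n); k2 = f(s_n + h/2, y_n + (h/2)·k1); y_{n+1} = y_n + h·k2.
s=0.000000, y=-2.280000:
  k1 = f(0.000000, -2.280000) = -2.278400
  k2 = f(0.080000, -2.462272) = -3.142783
  y ← -2.280000 + 0.16·(-3.142783) = -2.782845
s=0.160000, y=-2.782845:
  k1 = f(0.160000, -2.782845) = -4.824228
  k2 = f(0.240000, -3.168784) = -7.121190
  y ← -2.782845 + 0.16·(-7.121190) = -3.922236
s=0.320000, y=-3.922236:
  k1 = f(0.320000, -3.922236) = -12.463933
  k2 = f(0.400000, -4.919350) = -21.280007
  y ← -3.922236 + 0.16·(-21.280007) = -7.327037
y(0.48) ≈ -7.3270

-7.3270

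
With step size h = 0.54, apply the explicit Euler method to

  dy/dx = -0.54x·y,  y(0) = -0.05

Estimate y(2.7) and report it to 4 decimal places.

Euler: y_{n+1} = y_n + h·f(x_n, y_n).
x=0.000000, y=-0.050000: f=0.000000 → y ← -0.050000 + 0.54·0.000000 = -0.050000
x=0.540000, y=-0.050000: f=0.014580 → y ← -0.050000 + 0.54·0.014580 = -0.042127
x=1.080000, y=-0.042127: f=0.024568 → y ← -0.042127 + 0.54·0.024568 = -0.028860
x=1.620000, y=-0.028860: f=0.025247 → y ← -0.028860 + 0.54·0.025247 = -0.015227
x=2.160000, y=-0.015227: f=0.017760 → y ← -0.015227 + 0.54·0.017760 = -0.005636
y(2.7) ≈ -0.0056

-0.0056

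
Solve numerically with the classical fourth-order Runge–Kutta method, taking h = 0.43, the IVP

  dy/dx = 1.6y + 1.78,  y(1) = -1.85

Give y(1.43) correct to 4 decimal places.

RK4: k1 = f(x_n, y_n); k2 = f(x_n + h/2, y_n + (h/2)·k1); k3 = f(x_n + h/2, y_n + (h/2)·k2); k4 = f(x_n + h, y_n + h·k3); y_{n+1} = y_n + (h/6)·(k1 + 2k2 + 2k3 + k4).
x=1.000000, y=-1.850000:
  k1 = f(1.000000, -1.850000) = -1.180000
  k2 = f(1.215000, -2.103700) = -1.585920
  k3 = f(1.215000, -2.190973) = -1.725556
  k4 = f(1.430000, -2.591989) = -2.367183
  y ← -1.850000 + (0.43/6)·(k1 + 2k2 + 2k3 + k4) = -2.578860
y(1.43) ≈ -2.5789

-2.5789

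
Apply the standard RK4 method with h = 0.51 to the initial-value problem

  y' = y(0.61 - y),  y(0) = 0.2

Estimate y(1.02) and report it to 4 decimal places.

0.2904

RK4: k1 = f(t_n, y_n); k2 = f(t_n + h/2, y_n + (h/2)·k1); k3 = f(t_n + h/2, y_n + (h/2)·k2); k4 = f(t_n + h, y_n + h·k3); y_{n+1} = y_n + (h/6)·(k1 + 2k2 + 2k3 + k4).
t=0.000000, y=0.200000:
  k1 = f(0.000000, 0.200000) = 0.082000
  k2 = f(0.255000, 0.220910) = 0.085954
  k3 = f(0.255000, 0.221918) = 0.086122
  k4 = f(0.510000, 0.243922) = 0.089295
  y ← 0.200000 + (0.51/6)·(k1 + 2k2 + 2k3 + k4) = 0.243813
t=0.510000, y=0.243813:
  k1 = f(0.510000, 0.243813) = 0.089281
  k2 = f(0.765000, 0.266580) = 0.091549
  k3 = f(0.765000, 0.267158) = 0.091593
  k4 = f(1.020000, 0.290525) = 0.092815
  y ← 0.243813 + (0.51/6)·(k1 + 2k2 + 2k3 + k4) = 0.290425
y(1.02) ≈ 0.2904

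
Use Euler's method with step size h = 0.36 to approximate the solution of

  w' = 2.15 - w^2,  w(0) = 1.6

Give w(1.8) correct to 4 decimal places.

1.4663

Euler: w_{n+1} = w_n + h·f(t_n, w_n).
t=0.000000, w=1.600000: f=-0.410000 → w ← 1.600000 + 0.36·(-0.410000) = 1.452400
t=0.360000, w=1.452400: f=0.040534 → w ← 1.452400 + 0.36·0.040534 = 1.466992
t=0.720000, w=1.466992: f=-0.002066 → w ← 1.466992 + 0.36·(-0.002066) = 1.466248
t=1.080000, w=1.466248: f=0.000116 → w ← 1.466248 + 0.36·0.000116 = 1.466290
t=1.440000, w=1.466290: f=-0.000006 → w ← 1.466290 + 0.36·(-0.000006) = 1.466288
w(1.8) ≈ 1.4663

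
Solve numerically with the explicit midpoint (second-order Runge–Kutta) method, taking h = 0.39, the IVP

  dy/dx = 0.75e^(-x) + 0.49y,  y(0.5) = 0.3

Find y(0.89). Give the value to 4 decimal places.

Midpoint: k1 = f(x_n, y_n); k2 = f(x_n + h/2, y_n + (h/2)·k1); y_{n+1} = y_n + h·k2.
x=0.500000, y=0.300000:
  k1 = f(0.500000, 0.300000) = 0.601898
  k2 = f(0.695000, 0.417370) = 0.578817
  y ← 0.300000 + 0.39·0.578817 = 0.525739
y(0.89) ≈ 0.5257

0.5257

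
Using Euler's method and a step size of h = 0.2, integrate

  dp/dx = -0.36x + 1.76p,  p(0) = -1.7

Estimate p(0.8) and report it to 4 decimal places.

-5.7886

Euler: p_{n+1} = p_n + h·f(x_n, p_n).
x=0.000000, p=-1.700000: f=-2.992000 → p ← -1.700000 + 0.2·(-2.992000) = -2.298400
x=0.200000, p=-2.298400: f=-4.117184 → p ← -2.298400 + 0.2·(-4.117184) = -3.121837
x=0.400000, p=-3.121837: f=-5.638433 → p ← -3.121837 + 0.2·(-5.638433) = -4.249523
x=0.600000, p=-4.249523: f=-7.695161 → p ← -4.249523 + 0.2·(-7.695161) = -5.788556
p(0.8) ≈ -5.7886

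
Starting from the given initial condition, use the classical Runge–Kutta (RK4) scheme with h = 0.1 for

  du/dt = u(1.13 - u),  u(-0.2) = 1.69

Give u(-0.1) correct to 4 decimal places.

RK4: k1 = f(t_n, u_n); k2 = f(t_n + h/2, u_n + (h/2)·k1); k3 = f(t_n + h/2, u_n + (h/2)·k2); k4 = f(t_n + h, u_n + h·k3); u_{n+1} = u_n + (h/6)·(k1 + 2k2 + 2k3 + k4).
t=-0.200000, u=1.690000:
  k1 = f(-0.200000, 1.690000) = -0.946400
  k2 = f(-0.150000, 1.642680) = -0.842169
  k3 = f(-0.150000, 1.647892) = -0.853429
  k4 = f(-0.100000, 1.604657) = -0.761662
  u ← 1.690000 + (0.1/6)·(k1 + 2k2 + 2k3 + k4) = 1.605012
u(-0.1) ≈ 1.6050

1.6050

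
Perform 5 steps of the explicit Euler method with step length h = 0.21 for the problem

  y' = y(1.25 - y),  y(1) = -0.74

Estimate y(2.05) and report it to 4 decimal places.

Euler: y_{n+1} = y_n + h·f(s_n, y_n).
s=1.000000, y=-0.740000: f=-1.472600 → y ← -0.740000 + 0.21·(-1.472600) = -1.049246
s=1.210000, y=-1.049246: f=-2.412475 → y ← -1.049246 + 0.21·(-2.412475) = -1.555866
s=1.420000, y=-1.555866: f=-4.365550 → y ← -1.555866 + 0.21·(-4.365550) = -2.472631
s=1.630000, y=-2.472631: f=-9.204694 → y ← -2.472631 + 0.21·(-9.204694) = -4.405617
s=1.840000, y=-4.405617: f=-24.916482 → y ← -4.405617 + 0.21·(-24.916482) = -9.638078
y(2.05) ≈ -9.6381

-9.6381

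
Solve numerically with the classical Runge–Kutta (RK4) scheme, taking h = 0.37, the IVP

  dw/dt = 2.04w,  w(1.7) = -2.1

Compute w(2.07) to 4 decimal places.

-4.4622

RK4: k1 = f(t_n, w_n); k2 = f(t_n + h/2, w_n + (h/2)·k1); k3 = f(t_n + h/2, w_n + (h/2)·k2); k4 = f(t_n + h, w_n + h·k3); w_{n+1} = w_n + (h/6)·(k1 + 2k2 + 2k3 + k4).
t=1.700000, w=-2.100000:
  k1 = f(1.700000, -2.100000) = -4.284000
  k2 = f(1.885000, -2.892540) = -5.900782
  k3 = f(1.885000, -3.191645) = -6.510955
  k4 = f(2.070000, -4.509053) = -9.198469
  w ← -2.100000 + (0.37/6)·(k1 + 2k2 + 2k3 + k4) = -4.462200
w(2.07) ≈ -4.4622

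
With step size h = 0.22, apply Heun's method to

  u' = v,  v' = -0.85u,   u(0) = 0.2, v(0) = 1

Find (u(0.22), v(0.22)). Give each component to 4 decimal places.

Heun on (u,v): k1 = f(t_n, state_n); k2 = f(t_n + h, state_n + h·k1); state_{n+1} = state_n + (h/2)·(k1 + k2).
0.000000: (0.200000, 1.000000)
  k1 = (1.000000, -0.170000)
  predictor → (0.420000, 0.962600)
  k2 = (0.962600, -0.357000)
  → (0.415886, 0.942030)
(u(0.22), v(0.22)) ≈ (0.4159, 0.9420)

0.4159, 0.9420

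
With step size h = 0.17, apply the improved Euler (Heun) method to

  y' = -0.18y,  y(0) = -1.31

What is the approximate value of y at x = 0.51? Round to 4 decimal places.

-1.1951

Heun: k1 = f(x_n, y_n); k2 = f(x_n + h, y_n + h·k1); y_{n+1} = y_n + (h/2)·(k1 + k2).
x=0.000000, y=-1.310000:
  k1 = f(0.000000, -1.310000) = 0.235800
  k2 = f(0.170000, -1.269914) = 0.228585
  y ← -1.310000 + (0.17/2)·(0.235800 + 0.228585) = -1.270527
x=0.170000, y=-1.270527:
  k1 = f(0.170000, -1.270527) = 0.228695
  k2 = f(0.340000, -1.231649) = 0.221697
  y ← -1.270527 + (0.17/2)·(0.228695 + 0.221697) = -1.232244
x=0.340000, y=-1.232244:
  k1 = f(0.340000, -1.232244) = 0.221804
  k2 = f(0.510000, -1.194537) = 0.215017
  y ← -1.232244 + (0.17/2)·(0.221804 + 0.215017) = -1.195114
y(0.51) ≈ -1.1951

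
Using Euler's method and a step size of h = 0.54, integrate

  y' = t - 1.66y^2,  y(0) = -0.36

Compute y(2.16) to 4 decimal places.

Euler: y_{n+1} = y_n + h·f(t_n, y_n).
t=0.000000, y=-0.360000: f=-0.215136 → y ← -0.360000 + 0.54·(-0.215136) = -0.476173
t=0.540000, y=-0.476173: f=0.163610 → y ← -0.476173 + 0.54·0.163610 = -0.387824
t=1.080000, y=-0.387824: f=0.830323 → y ← -0.387824 + 0.54·0.830323 = 0.060550
t=1.620000, y=0.060550: f=1.613914 → y ← 0.060550 + 0.54·1.613914 = 0.932064
y(2.16) ≈ 0.9321

0.9321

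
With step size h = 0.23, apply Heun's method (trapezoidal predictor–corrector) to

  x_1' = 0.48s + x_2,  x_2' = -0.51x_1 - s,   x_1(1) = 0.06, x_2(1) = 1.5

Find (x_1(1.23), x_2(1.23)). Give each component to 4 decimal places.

Heun on (x_1,x_2): k1 = f(s_n, state_n); k2 = f(s_n + h, state_n + h·k1); state_{n+1} = state_n + (h/2)·(k1 + k2).
1.000000: (0.060000, 1.500000)
  k1 = (1.980000, -1.030600)
  predictor → (0.515400, 1.262962)
  k2 = (1.853362, -1.492854)
  → (0.500837, 1.209803)
(x_1(1.23), x_2(1.23)) ≈ (0.5008, 1.2098)

0.5008, 1.2098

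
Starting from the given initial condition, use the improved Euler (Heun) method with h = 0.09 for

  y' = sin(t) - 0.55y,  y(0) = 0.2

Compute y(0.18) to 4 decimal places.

0.1969

Heun: k1 = f(t_n, y_n); k2 = f(t_n + h, y_n + h·k1); y_{n+1} = y_n + (h/2)·(k1 + k2).
t=0.000000, y=0.200000:
  k1 = f(0.000000, 0.200000) = -0.110000
  k2 = f(0.090000, 0.190100) = -0.014676
  y ← 0.200000 + (0.09/2)·(-0.110000 + (-0.014676)) = 0.194390
t=0.090000, y=0.194390:
  k1 = f(0.090000, 0.194390) = -0.017036
  k2 = f(0.180000, 0.192856) = 0.072959
  y ← 0.194390 + (0.09/2)·(-0.017036 + 0.072959) = 0.196906
y(0.18) ≈ 0.1969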